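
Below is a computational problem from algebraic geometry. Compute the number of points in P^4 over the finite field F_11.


P^4(F_11) has (q^(n+1) - 1)/(q - 1) points.
= 11^4 + 11^3 + 11^2 + 11^1 + 11^0
= 14641 + 1331 + 121 + 11 + 1
= 16105

16105


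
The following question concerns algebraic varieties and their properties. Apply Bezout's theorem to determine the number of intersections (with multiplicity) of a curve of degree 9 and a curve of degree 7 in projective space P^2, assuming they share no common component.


Bezout's theorem states the intersection count equals the product of degrees.
Intersection count = 9 * 7 = 63

63


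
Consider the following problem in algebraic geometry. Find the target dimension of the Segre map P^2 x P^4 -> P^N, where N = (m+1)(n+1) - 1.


The Segre embedding maps P^m x P^n into P^N via
all products of coordinates from each factor.
N = (m+1)(n+1) - 1
N = (2+1)(4+1) - 1
N = 3*5 - 1
N = 15 - 1 = 14

14


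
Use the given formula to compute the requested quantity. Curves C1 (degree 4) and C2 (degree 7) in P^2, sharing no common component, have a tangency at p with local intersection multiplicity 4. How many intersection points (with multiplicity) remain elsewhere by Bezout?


By Bezout's theorem, the total intersection number is d1 * d2.
Total = 4 * 7 = 28
Intersection multiplicity at p = 4
Remaining intersections = 28 - 4 = 24

24


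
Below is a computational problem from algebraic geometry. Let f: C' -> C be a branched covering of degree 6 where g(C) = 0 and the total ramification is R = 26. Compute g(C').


Riemann-Hurwitz formula: 2g' - 2 = d(2g - 2) + R
Given: d = 6, g = 0, R = 26
2g' - 2 = 6*(2*0 - 2) + 26
2g' - 2 = 6*(-2) + 26
2g' - 2 = -12 + 26 = 14
2g' = 16
g' = 8

8


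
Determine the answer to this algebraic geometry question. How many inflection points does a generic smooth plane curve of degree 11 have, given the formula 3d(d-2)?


For a general smooth plane curve C of degree d, the inflection points are
the intersection of C with its Hessian curve, which has degree 3(d-2).
By Bezout, the total intersection number is d * 3(d-2) = 11 * 27 = 297.
For a general curve every flex is ordinary, so each contributes
multiplicity 1 to C·Hess(C), and the number of distinct inflection
points is 3d(d-2).
Inflection points = 3*11*(11-2) = 3*11*9 = 297

297


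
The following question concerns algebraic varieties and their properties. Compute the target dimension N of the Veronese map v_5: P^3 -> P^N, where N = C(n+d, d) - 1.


The Veronese embedding v_d: P^n -> P^N maps each point to all
degree-d monomials in n+1 homogeneous coordinates.
N = C(n+d, d) - 1
N = C(3+5, 5) - 1
N = C(8, 5) - 1
C(8, 5) = 56
N = 56 - 1 = 55

55


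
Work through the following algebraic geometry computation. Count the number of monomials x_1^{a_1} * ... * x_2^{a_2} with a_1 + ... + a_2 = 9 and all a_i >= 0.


The number of degree-9 monomials in 2 variables is C(d+n-1, n-1).
= C(9+2-1, 2-1) = C(10, 1)
= 10

10


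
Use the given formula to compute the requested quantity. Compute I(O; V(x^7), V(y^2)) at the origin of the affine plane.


The intersection multiplicity of V(x^a) and V(y^b) at the origin is:
I(O; V(x^7), V(y^2)) = dim_k(k[x,y]/(x^7, y^2))
A basis for k[x,y]/(x^7, y^2) is the set of monomials x^i * y^j
where 0 <= i < 7 and 0 <= j < 2.
The number of such monomials is 7 * 2 = 14

14


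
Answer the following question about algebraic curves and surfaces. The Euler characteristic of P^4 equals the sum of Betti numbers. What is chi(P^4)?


The complex projective space P^4 has one cell in each even real dimension 0, 2, ..., 8.
The cohomology groups are H^{2k}(P^4) = Z for k = 0,...,4, and 0 otherwise.
Euler characteristic = sum of Betti numbers = 1 per even-dimensional cohomology group.
chi(P^4) = 4 + 1 = 5

5


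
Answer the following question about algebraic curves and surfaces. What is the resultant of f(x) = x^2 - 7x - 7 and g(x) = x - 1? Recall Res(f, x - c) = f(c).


For Res(f, x - c), we evaluate f at x = c.
f(1) = 1^2 - 7*1 - 7
= 1 - 7 - 7
= -6 - 7 = -13
Res(f, g) = -13

-13


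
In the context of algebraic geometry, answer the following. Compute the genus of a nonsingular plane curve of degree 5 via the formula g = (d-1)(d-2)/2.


Using the genus formula for smooth plane curves:
g = (d-1)(d-2)/2
g = (5-1)(5-2)/2
g = 4*3/2
g = 12/2 = 6

6


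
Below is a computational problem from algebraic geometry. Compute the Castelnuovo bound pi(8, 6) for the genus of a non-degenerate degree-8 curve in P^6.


Castelnuovo's bound: write d - 1 = m(r-1) + epsilon with 0 <= epsilon < r-1.
d - 1 = 8 - 1 = 7
r - 1 = 6 - 1 = 5
7 = 1*5 + 2, so m = 1, epsilon = 2
pi(d, r) = m(m-1)(r-1)/2 + m*epsilon
= 1*0*5/2 + 1*2
= 0/2 + 2
= 0 + 2 = 2

2


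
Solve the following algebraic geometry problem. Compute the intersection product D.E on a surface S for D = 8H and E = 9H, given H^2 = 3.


Using bilinearity of the intersection pairing on a surface S:
(aH).(bH) = ab * (H.H)
We have H^2 = 3.
D.E = (8H).(9H) = 8*9*3
= 72*3
= 216

216


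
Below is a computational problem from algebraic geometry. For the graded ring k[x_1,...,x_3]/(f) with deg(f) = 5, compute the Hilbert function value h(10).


For R = k[x_1,...,x_n]/(f) with f homogeneous of degree e:
The Hilbert series is (1 - t^e)/(1 - t)^n.
So h(d) = C(d+n-1, n-1) - C(d-e+n-1, n-1) for d >= e.
With n=3, e=5, d=10:
C(10+3-1, 3-1) = C(12, 2) = 66
C(10-5+3-1, 3-1) = C(7, 2) = 21
h(10) = 66 - 21 = 45

45


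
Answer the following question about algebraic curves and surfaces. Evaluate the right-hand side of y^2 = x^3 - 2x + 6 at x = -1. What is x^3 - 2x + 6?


Compute x^3 - 2x + 6 at x = -1:
x^3 = (-1)^3 = -1
(-2)*x = (-2)*(-1) = 2
Sum: -1 + 2 + 6 = 7

7


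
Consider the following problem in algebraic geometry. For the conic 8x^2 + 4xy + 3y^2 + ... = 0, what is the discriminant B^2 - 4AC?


The discriminant of a conic Ax^2 + Bxy + Cy^2 + ... = 0 is B^2 - 4AC.
B^2 = 4^2 = 16
4AC = 4*8*3 = 96
Discriminant = 16 - 96 = -80

-80


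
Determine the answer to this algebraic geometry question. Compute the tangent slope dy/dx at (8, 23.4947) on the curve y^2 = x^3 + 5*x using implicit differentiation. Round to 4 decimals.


Using implicit differentiation of y^2 = x^3 + 5*x:
2y * dy/dx = 3x^2 + 5
dy/dx = (3x^2 + 5)/(2y)
Numerator: 3*8^2 + 5 = 197
Denominator: 2*23.4947 = 46.9894
dy/dx = 197/46.9894 = 4.1924

4.1924


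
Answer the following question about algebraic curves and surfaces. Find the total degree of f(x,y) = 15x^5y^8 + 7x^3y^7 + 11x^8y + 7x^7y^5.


Examine each term for its total degree (sum of exponents).
  Term '15x^5y^8' has total degree 5+8 = 13.
  Term '7x^3y^7' has total degree 3+7 = 10.
  Term '11x^8y' has total degree 8+1 = 9.
  Term '7x^7y^5' has total degree 7+5 = 12.
The maximum total degree among all terms is 13.

13


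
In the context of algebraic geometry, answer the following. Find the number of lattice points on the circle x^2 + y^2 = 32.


Systematically check integer values of x where x^2 <= 32.
For each valid x, check if 32 - x^2 is a perfect square.
x=4: 32 - 16 = 16, sqrt = 4 (valid)
Total integer solutions found: 4

4


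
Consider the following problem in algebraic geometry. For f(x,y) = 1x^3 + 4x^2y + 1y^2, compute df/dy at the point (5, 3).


df/dy = 4*x^2 + 2*1*y^1
At (5,3): 4*5^2 + 2*1*3^1
= 100 + 6
= 106

106


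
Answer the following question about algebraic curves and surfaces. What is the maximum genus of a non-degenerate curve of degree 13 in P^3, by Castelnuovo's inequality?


Castelnuovo's bound: write d - 1 = m(r-1) + epsilon with 0 <= epsilon < r-1.
d - 1 = 13 - 1 = 12
r - 1 = 3 - 1 = 2
12 = 6*2 + 0, so m = 6, epsilon = 0
pi(d, r) = m(m-1)(r-1)/2 + m*epsilon
= 6*5*2/2 + 6*0
= 60/2 + 0
= 30 + 0 = 30

30


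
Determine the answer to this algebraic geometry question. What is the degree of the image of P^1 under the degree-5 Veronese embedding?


The Veronese variety v_5(P^1) has degree d^r.
d^r = 5^1 = 5

5


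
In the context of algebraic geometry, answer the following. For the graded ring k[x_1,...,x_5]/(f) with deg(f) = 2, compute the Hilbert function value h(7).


For R = k[x_1,...,x_n]/(f) with f homogeneous of degree e:
The Hilbert series is (1 - t^e)/(1 - t)^n.
So h(d) = C(d+n-1, n-1) - C(d-e+n-1, n-1) for d >= e.
With n=5, e=2, d=7:
C(7+5-1, 5-1) = C(11, 4) = 330
C(7-2+5-1, 5-1) = C(9, 4) = 126
h(7) = 330 - 126 = 204

204


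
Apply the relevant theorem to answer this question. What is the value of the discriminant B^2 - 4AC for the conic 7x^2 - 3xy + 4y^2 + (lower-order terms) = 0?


The discriminant of a conic Ax^2 + Bxy + Cy^2 + ... = 0 is B^2 - 4AC.
B^2 = (-3)^2 = 9
4AC = 4*7*4 = 112
Discriminant = 9 - 112 = -103

-103


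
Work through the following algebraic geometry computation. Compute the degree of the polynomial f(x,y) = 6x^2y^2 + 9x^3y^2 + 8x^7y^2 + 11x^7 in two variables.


Examine each term for its total degree (sum of exponents).
  Term '6x^2y^2' has total degree 2+2 = 4.
  Term '9x^3y^2' has total degree 3+2 = 5.
  Term '8x^7y^2' has total degree 7+2 = 9.
  Term '11x^7' has total degree 7+0 = 7.
The maximum total degree among all terms is 9.

9


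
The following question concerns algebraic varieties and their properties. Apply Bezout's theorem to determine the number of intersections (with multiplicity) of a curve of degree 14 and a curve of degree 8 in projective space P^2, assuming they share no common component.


Bezout's theorem states the intersection count equals the product of degrees.
Intersection count = 14 * 8 = 112

112


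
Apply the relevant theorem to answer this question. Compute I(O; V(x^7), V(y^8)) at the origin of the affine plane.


The intersection multiplicity of V(x^a) and V(y^b) at the origin is:
I(O; V(x^7), V(y^8)) = dim_k(k[x,y]/(x^7, y^8))
A basis for k[x,y]/(x^7, y^8) is the set of monomials x^i * y^j
where 0 <= i < 7 and 0 <= j < 8.
The number of such monomials is 7 * 8 = 56

56


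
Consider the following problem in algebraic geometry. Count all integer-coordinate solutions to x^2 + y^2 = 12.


Systematically check integer values of x where x^2 <= 12.
For each valid x, check if 12 - x^2 is a perfect square.
Total integer solutions found: 0

0


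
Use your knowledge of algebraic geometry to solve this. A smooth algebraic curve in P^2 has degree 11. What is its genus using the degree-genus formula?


Using the genus formula for smooth plane curves:
g = (d-1)(d-2)/2
g = (11-1)(11-2)/2
g = 10*9/2
g = 90/2 = 45

45


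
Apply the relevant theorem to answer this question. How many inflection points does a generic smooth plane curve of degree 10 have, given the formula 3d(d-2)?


For a general smooth plane curve C of degree d, the inflection points are
the intersection of C with its Hessian curve, which has degree 3(d-2).
By Bezout, the total intersection number is d * 3(d-2) = 10 * 24 = 240.
For a general curve every flex is ordinary, so each contributes
multiplicity 1 to C·Hess(C), and the number of distinct inflection
points is 3d(d-2).
Inflection points = 3*10*(10-2) = 3*10*8 = 240

240


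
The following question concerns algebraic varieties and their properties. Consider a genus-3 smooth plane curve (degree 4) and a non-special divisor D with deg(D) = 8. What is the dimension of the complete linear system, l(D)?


First, compute the genus of a smooth plane curve of degree 4:
g = (d-1)(d-2)/2 = (4-1)(4-2)/2 = 3
For a non-special divisor D (i.e., h^1(D) = 0), Riemann-Roch gives:
l(D) = deg(D) - g + 1
Since deg(D) = 8 >= 2g - 1 = 5, D is non-special.
l(D) = 8 - 3 + 1 = 6

6


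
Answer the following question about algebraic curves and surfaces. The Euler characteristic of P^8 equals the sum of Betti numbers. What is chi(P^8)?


The complex projective space P^8 has one cell in each even real dimension 0, 2, ..., 16.
The cohomology groups are H^{2k}(P^8) = Z for k = 0,...,8, and 0 otherwise.
Euler characteristic = sum of Betti numbers = 1 per even-dimensional cohomology group.
chi(P^8) = 8 + 1 = 9

9


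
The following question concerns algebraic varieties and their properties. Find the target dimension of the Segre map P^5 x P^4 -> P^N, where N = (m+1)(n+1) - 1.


The Segre embedding maps P^m x P^n into P^N via
all products of coordinates from each factor.
N = (m+1)(n+1) - 1
N = (5+1)(4+1) - 1
N = 6*5 - 1
N = 30 - 1 = 29

29


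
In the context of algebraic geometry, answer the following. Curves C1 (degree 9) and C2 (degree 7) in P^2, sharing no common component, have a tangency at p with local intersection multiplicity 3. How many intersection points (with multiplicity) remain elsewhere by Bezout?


By Bezout's theorem, the total intersection number is d1 * d2.
Total = 9 * 7 = 63
Intersection multiplicity at p = 3
Remaining intersections = 63 - 3 = 60

60


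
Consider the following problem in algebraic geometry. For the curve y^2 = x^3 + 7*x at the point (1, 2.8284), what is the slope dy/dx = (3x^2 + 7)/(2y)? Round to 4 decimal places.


Using implicit differentiation of y^2 = x^3 + 7*x:
2y * dy/dx = 3x^2 + 7
dy/dx = (3x^2 + 7)/(2y)
Numerator: 3*1^2 + 7 = 10
Denominator: 2*2.8284 = 5.6568
dy/dx = 10/5.6568 = 1.7678

1.7678


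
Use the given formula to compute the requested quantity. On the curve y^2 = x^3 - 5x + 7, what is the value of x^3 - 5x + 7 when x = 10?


Compute x^3 - 5x + 7 at x = 10:
x^3 = 10^3 = 1000
(-5)*x = (-5)*10 = -50
Sum: 1000 - 50 + 7 = 957

957


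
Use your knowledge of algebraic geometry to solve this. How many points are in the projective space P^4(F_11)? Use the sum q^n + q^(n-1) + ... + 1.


P^4(F_11) has (q^(n+1) - 1)/(q - 1) points.
= 11^4 + 11^3 + 11^2 + 11^1 + 11^0
= 14641 + 1331 + 121 + 11 + 1
= 16105

16105


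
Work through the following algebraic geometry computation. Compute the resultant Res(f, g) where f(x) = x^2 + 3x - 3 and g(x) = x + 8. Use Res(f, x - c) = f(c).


For Res(f, x - c), we evaluate f at x = c.
f(-8) = (-8)^2 + 3*(-8) - 3
= 64 - 24 - 3
= 40 - 3 = 37
Res(f, g) = 37

37


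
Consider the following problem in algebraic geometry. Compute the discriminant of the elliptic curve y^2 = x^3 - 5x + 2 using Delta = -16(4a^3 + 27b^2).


Compute each component:
4a^3 = 4*(-5)^3 = 4*(-125) = -500
27b^2 = 27*2^2 = 27*4 = 108
4a^3 + 27b^2 = -500 + 108 = -392
Delta = -16*(-392) = 6272

6272


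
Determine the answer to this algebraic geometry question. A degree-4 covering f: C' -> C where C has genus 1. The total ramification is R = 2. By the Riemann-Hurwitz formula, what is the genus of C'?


Riemann-Hurwitz formula: 2g' - 2 = d(2g - 2) + R
Given: d = 4, g = 1, R = 2
2g' - 2 = 4*(2*1 - 2) + 2
2g' - 2 = 4*0 + 2
2g' - 2 = 0 + 2 = 2
2g' = 4
g' = 2

2


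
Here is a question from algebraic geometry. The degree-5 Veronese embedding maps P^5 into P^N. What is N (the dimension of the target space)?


The Veronese embedding v_d: P^n -> P^N maps each point to all
degree-d monomials in n+1 homogeneous coordinates.
N = C(n+d, d) - 1
N = C(5+5, 5) - 1
N = C(10, 5) - 1
C(10, 5) = 252
N = 252 - 1 = 251

251


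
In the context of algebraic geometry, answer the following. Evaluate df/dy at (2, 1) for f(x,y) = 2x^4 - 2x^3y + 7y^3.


df/dy = (-2)*x^3 + 3*7*y^2
At (2,1): (-2)*2^3 + 3*7*1^2
= -16 + 21
= 5

5


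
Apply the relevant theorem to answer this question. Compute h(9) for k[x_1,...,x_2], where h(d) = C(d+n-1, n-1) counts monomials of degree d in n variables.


The Hilbert function for the polynomial ring in 2 variables is:
h(d) = C(d+n-1, n-1)
h(9) = C(9+2-1, 2-1) = C(10, 1)
= 10! / (1! * 9!)
= 10

10


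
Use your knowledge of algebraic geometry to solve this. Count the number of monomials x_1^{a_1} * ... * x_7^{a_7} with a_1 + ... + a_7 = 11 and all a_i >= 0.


The number of degree-11 monomials in 7 variables is C(d+n-1, n-1).
= C(11+7-1, 7-1) = C(17, 6)
= 12376

12376


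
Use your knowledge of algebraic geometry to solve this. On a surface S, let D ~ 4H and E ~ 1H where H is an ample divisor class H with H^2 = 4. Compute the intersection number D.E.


Using bilinearity of the intersection pairing on a surface S:
(aH).(bH) = ab * (H.H)
We have H^2 = 4.
D.E = (4H).(1H) = 4*1*4
= 4*4
= 16

16


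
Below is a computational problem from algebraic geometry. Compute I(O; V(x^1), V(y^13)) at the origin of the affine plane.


The intersection multiplicity of V(x^a) and V(y^b) at the origin is:
I(O; V(x^1), V(y^13)) = dim_k(k[x,y]/(x^1, y^13))
A basis for k[x,y]/(x^1, y^13) is the set of monomials x^i * y^j
where 0 <= i < 1 and 0 <= j < 13.
The number of such monomials is 1 * 13 = 13

13


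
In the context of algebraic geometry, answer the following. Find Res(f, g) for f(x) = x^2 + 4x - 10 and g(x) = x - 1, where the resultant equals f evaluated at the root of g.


For Res(f, x - c), we evaluate f at x = c.
f(1) = 1^2 + 4*1 - 10
= 1 + 4 - 10
= 5 - 10 = -5
Res(f, g) = -5

-5


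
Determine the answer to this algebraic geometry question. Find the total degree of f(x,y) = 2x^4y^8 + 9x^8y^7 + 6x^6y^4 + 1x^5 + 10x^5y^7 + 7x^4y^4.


Examine each term for its total degree (sum of exponents).
  Term '2x^4y^8' has total degree 4+8 = 12.
  Term '9x^8y^7' has total degree 8+7 = 15.
  Term '6x^6y^4' has total degree 6+4 = 10.
  Term '1x^5' has total degree 5+0 = 5.
  Term '10x^5y^7' has total degree 5+7 = 12.
  Term '7x^4y^4' has total degree 4+4 = 8.
The maximum total degree among all terms is 15.

15


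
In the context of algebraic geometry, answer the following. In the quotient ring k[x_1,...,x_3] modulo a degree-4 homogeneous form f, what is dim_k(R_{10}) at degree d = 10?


For R = k[x_1,...,x_n]/(f) with f homogeneous of degree e:
The Hilbert series is (1 - t^e)/(1 - t)^n.
So h(d) = C(d+n-1, n-1) - C(d-e+n-1, n-1) for d >= e.
With n=3, e=4, d=10:
C(10+3-1, 3-1) = C(12, 2) = 66
C(10-4+3-1, 3-1) = C(8, 2) = 28
h(10) = 66 - 28 = 38

38


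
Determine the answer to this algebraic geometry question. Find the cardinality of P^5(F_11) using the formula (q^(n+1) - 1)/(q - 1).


P^5(F_11) has (q^(n+1) - 1)/(q - 1) points.
= 11^5 + 11^4 + 11^3 + 11^2 + 11^1 + 11^0
= 161051 + 14641 + 1331 + 121 + 11 + 1
= 177156

177156


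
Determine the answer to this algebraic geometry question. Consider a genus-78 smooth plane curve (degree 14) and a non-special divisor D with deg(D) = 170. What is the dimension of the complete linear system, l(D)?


First, compute the genus of a smooth plane curve of degree 14:
g = (d-1)(d-2)/2 = (14-1)(14-2)/2 = 78
For a non-special divisor D (i.e., h^1(D) = 0), Riemann-Roch gives:
l(D) = deg(D) - g + 1
Since deg(D) = 170 >= 2g - 1 = 155, D is non-special.
l(D) = 170 - 78 + 1 = 93

93


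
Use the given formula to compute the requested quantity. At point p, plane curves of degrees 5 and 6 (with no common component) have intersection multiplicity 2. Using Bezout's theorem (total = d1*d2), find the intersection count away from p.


By Bezout's theorem, the total intersection number is d1 * d2.
Total = 5 * 6 = 30
Intersection multiplicity at p = 2
Remaining intersections = 30 - 2 = 28

28


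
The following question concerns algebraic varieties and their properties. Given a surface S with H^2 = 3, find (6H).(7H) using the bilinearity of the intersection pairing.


Using bilinearity of the intersection pairing on a surface S:
(aH).(bH) = ab * (H.H)
We have H^2 = 3.
D.E = (6H).(7H) = 6*7*3
= 42*3
= 126

126


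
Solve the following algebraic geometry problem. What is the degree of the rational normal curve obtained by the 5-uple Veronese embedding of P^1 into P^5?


The rational normal curve in P^5 is the image of P^1 under the 5-uple Veronese.
A general hyperplane in P^5 pulls back to a degree-5 form on P^1, which has 5 zeros,
so the curve meets a general hyperplane in 5 points. Degree = 5.

5


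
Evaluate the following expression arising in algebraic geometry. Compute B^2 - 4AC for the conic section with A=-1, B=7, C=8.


The discriminant of a conic Ax^2 + Bxy + Cy^2 + ... = 0 is B^2 - 4AC.
B^2 = 7^2 = 49
4AC = 4*(-1)*8 = -32
Discriminant = 49 + 32 = 81

81


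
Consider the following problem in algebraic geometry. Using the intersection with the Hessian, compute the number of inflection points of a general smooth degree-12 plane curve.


For a general smooth plane curve C of degree d, the inflection points are
the intersection of C with its Hessian curve, which has degree 3(d-2).
By Bezout, the total intersection number is d * 3(d-2) = 12 * 30 = 360.
For a general curve every flex is ordinary, so each contributes
multiplicity 1 to C·Hess(C), and the number of distinct inflection
points is 3d(d-2).
Inflection points = 3*12*(12-2) = 3*12*10 = 360

360


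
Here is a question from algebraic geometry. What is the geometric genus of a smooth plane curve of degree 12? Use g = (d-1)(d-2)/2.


Using the genus formula for smooth plane curves:
g = (d-1)(d-2)/2
g = (12-1)(12-2)/2
g = 11*10/2
g = 110/2 = 55

55


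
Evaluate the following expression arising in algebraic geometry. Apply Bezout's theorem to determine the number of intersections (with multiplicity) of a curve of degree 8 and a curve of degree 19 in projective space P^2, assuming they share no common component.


Bezout's theorem states the intersection count equals the product of degrees.
Intersection count = 8 * 19 = 152

152


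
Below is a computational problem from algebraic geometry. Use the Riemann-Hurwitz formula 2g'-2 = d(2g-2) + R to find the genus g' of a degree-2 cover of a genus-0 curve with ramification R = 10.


Riemann-Hurwitz formula: 2g' - 2 = d(2g - 2) + R
Given: d = 2, g = 0, R = 10
2g' - 2 = 2*(2*0 - 2) + 10
2g' - 2 = 2*(-2) + 10
2g' - 2 = -4 + 10 = 6
2g' = 8
g' = 4

4


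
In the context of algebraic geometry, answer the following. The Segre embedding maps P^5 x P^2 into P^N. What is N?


The Segre embedding maps P^m x P^n into P^N via
all products of coordinates from each factor.
N = (m+1)(n+1) - 1
N = (5+1)(2+1) - 1
N = 6*3 - 1
N = 18 - 1 = 17

17


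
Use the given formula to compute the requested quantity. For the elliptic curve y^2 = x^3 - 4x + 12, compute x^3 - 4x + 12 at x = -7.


Compute x^3 - 4x + 12 at x = -7:
x^3 = (-7)^3 = -343
(-4)*x = (-4)*(-7) = 28
Sum: -343 + 28 + 12 = -303

-303


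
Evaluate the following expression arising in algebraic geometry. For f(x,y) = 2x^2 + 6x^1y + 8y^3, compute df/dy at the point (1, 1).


df/dy = 6*x^1 + 3*8*y^2
At (1,1): 6*1^1 + 3*8*1^2
= 6 + 24
= 30

30


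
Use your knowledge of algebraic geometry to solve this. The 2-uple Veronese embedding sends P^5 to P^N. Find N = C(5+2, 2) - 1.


The Veronese embedding v_d: P^n -> P^N maps each point to all
degree-d monomials in n+1 homogeneous coordinates.
N = C(n+d, d) - 1
N = C(5+2, 2) - 1
N = C(7, 2) - 1
C(7, 2) = 21
N = 21 - 1 = 20

20


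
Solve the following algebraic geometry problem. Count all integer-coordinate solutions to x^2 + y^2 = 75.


Systematically check integer values of x where x^2 <= 75.
For each valid x, check if 75 - x^2 is a perfect square.
Total integer solutions found: 0

0


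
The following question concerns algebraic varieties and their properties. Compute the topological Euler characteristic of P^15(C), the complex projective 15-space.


The complex projective space P^15 has one cell in each even real dimension 0, 2, ..., 30.
The cohomology groups are H^{2k}(P^15) = Z for k = 0,...,15, and 0 otherwise.
Euler characteristic = sum of Betti numbers = 1 per even-dimensional cohomology group.
chi(P^15) = 15 + 1 = 16

16


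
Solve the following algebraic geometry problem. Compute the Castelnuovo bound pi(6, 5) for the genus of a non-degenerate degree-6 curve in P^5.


Castelnuovo's bound: write d - 1 = m(r-1) + epsilon with 0 <= epsilon < r-1.
d - 1 = 6 - 1 = 5
r - 1 = 5 - 1 = 4
5 = 1*4 + 1, so m = 1, epsilon = 1
pi(d, r) = m(m-1)(r-1)/2 + m*epsilon
= 1*0*4/2 + 1*1
= 0/2 + 1
= 0 + 1 = 1

1


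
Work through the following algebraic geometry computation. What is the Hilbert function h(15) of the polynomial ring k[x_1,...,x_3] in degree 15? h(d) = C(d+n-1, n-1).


The Hilbert function for the polynomial ring in 3 variables is:
h(d) = C(d+n-1, n-1)
h(15) = C(15+3-1, 3-1) = C(17, 2)
= 17! / (2! * 15!)
= 136

136


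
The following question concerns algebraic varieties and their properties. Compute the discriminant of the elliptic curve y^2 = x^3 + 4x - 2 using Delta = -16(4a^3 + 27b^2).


Compute each component:
4a^3 = 4*4^3 = 4*64 = 256
27b^2 = 27*(-2)^2 = 27*4 = 108
4a^3 + 27b^2 = 256 + 108 = 364
Delta = -16*364 = -5824

-5824


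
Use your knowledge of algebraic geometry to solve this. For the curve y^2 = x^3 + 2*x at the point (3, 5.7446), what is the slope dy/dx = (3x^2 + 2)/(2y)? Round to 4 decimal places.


Using implicit differentiation of y^2 = x^3 + 2*x:
2y * dy/dx = 3x^2 + 2
dy/dx = (3x^2 + 2)/(2y)
Numerator: 3*3^2 + 2 = 29
Denominator: 2*5.7446 = 11.4892
dy/dx = 29/11.4892 = 2.5241

2.5241


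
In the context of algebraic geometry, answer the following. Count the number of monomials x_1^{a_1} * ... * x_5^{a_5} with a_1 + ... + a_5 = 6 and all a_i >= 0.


The number of degree-6 monomials in 5 variables is C(d+n-1, n-1).
= C(6+5-1, 5-1) = C(10, 4)
= 210

210


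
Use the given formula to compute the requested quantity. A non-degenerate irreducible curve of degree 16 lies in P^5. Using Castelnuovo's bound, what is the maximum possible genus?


Castelnuovo's bound: write d - 1 = m(r-1) + epsilon with 0 <= epsilon < r-1.
d - 1 = 16 - 1 = 15
r - 1 = 5 - 1 = 4
15 = 3*4 + 3, so m = 3, epsilon = 3
pi(d, r) = m(m-1)(r-1)/2 + m*epsilon
= 3*2*4/2 + 3*3
= 24/2 + 9
= 12 + 9 = 21

21


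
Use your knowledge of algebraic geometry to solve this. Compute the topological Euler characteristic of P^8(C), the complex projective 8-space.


The complex projective space P^8 has one cell in each even real dimension 0, 2, ..., 16.
The cohomology groups are H^{2k}(P^8) = Z for k = 0,...,8, and 0 otherwise.
Euler characteristic = sum of Betti numbers = 1 per even-dimensional cohomology group.
chi(P^8) = 8 + 1 = 9

9


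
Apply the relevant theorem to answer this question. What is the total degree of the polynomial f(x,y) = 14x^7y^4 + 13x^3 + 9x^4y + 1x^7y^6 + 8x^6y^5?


Examine each term for its total degree (sum of exponents).
  Term '14x^7y^4' has total degree 7+4 = 11.
  Term '13x^3' has total degree 3+0 = 3.
  Term '9x^4y' has total degree 4+1 = 5.
  Term '1x^7y^6' has total degree 7+6 = 13.
  Term '8x^6y^5' has total degree 6+5 = 11.
The maximum total degree among all terms is 13.

13


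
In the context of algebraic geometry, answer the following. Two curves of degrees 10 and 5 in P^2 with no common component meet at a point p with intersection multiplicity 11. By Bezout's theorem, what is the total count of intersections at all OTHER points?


By Bezout's theorem, the total intersection number is d1 * d2.
Total = 10 * 5 = 50
Intersection multiplicity at p = 11
Remaining intersections = 50 - 11 = 39

39


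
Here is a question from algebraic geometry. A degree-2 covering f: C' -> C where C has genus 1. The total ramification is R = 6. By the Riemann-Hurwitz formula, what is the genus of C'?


Riemann-Hurwitz formula: 2g' - 2 = d(2g - 2) + R
Given: d = 2, g = 1, R = 6
2g' - 2 = 2*(2*1 - 2) + 6
2g' - 2 = 2*0 + 6
2g' - 2 = 0 + 6 = 6
2g' = 8
g' = 4

4


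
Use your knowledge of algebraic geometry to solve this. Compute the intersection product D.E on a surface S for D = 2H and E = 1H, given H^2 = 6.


Using bilinearity of the intersection pairing on a surface S:
(aH).(bH) = ab * (H.H)
We have H^2 = 6.
D.E = (2H).(1H) = 2*1*6
= 2*6
= 12

12


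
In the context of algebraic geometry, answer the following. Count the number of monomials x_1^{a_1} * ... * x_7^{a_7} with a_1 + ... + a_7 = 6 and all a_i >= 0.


The number of degree-6 monomials in 7 variables is C(d+n-1, n-1).
= C(6+7-1, 7-1) = C(12, 6)
= 924

924


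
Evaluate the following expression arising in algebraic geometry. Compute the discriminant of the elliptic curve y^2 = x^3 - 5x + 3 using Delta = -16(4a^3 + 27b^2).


Compute each component:
4a^3 = 4*(-5)^3 = 4*(-125) = -500
27b^2 = 27*3^2 = 27*9 = 243
4a^3 + 27b^2 = -500 + 243 = -257
Delta = -16*(-257) = 4112

4112


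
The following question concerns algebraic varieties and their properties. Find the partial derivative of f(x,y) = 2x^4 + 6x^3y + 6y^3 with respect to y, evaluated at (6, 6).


df/dy = 6*x^3 + 3*6*y^2
At (6,6): 6*6^3 + 3*6*6^2
= 1296 + 648
= 1944

1944


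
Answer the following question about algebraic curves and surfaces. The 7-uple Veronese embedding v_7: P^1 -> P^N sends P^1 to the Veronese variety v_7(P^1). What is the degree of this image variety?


The Veronese variety v_7(P^1) has degree d^r.
d^r = 7^1 = 7

7


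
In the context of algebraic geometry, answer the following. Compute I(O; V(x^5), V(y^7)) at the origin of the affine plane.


The intersection multiplicity of V(x^a) and V(y^b) at the origin is:
I(O; V(x^5), V(y^7)) = dim_k(k[x,y]/(x^5, y^7))
A basis for k[x,y]/(x^5, y^7) is the set of monomials x^i * y^j
where 0 <= i < 5 and 0 <= j < 7.
The number of such monomials is 5 * 7 = 35

35


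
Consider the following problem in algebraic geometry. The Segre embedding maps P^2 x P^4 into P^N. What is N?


The Segre embedding maps P^m x P^n into P^N via
all products of coordinates from each factor.
N = (m+1)(n+1) - 1
N = (2+1)(4+1) - 1
N = 3*5 - 1
N = 15 - 1 = 14

14


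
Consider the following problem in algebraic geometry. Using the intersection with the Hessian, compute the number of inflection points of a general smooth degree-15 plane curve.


For a general smooth plane curve C of degree d, the inflection points are
the intersection of C with its Hessian curve, which has degree 3(d-2).
By Bezout, the total intersection number is d * 3(d-2) = 15 * 39 = 585.
For a general curve every flex is ordinary, so each contributes
multiplicity 1 to C·Hess(C), and the number of distinct inflection
points is 3d(d-2).
Inflection points = 3*15*(15-2) = 3*15*13 = 585

585


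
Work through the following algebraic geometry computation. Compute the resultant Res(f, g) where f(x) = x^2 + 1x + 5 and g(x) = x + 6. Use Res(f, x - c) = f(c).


For Res(f, x - c), we evaluate f at x = c.
f(-6) = (-6)^2 + 1*(-6) + 5
= 36 - 6 + 5
= 30 + 5 = 35
Res(f, g) = 35

35


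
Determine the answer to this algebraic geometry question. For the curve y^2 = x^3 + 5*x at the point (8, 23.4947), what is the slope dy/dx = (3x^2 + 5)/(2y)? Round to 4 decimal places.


Using implicit differentiation of y^2 = x^3 + 5*x:
2y * dy/dx = 3x^2 + 5
dy/dx = (3x^2 + 5)/(2y)
Numerator: 3*8^2 + 5 = 197
Denominator: 2*23.4947 = 46.9894
dy/dx = 197/46.9894 = 4.1924

4.1924


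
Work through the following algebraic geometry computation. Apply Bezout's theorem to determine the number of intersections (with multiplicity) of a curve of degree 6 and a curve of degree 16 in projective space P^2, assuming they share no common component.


Bezout's theorem states the intersection count equals the product of degrees.
Intersection count = 6 * 16 = 96

96


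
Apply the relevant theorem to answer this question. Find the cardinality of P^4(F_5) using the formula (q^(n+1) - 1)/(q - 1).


P^4(F_5) has (q^(n+1) - 1)/(q - 1) points.
= 5^4 + 5^3 + 5^2 + 5^1 + 5^0
= 625 + 125 + 25 + 5 + 1
= 781

781


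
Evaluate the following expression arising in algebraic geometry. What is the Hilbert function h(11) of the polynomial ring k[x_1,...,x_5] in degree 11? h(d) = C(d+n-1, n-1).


The Hilbert function for the polynomial ring in 5 variables is:
h(d) = C(d+n-1, n-1)
h(11) = C(11+5-1, 5-1) = C(15, 4)
= 15! / (4! * 11!)
= 1365

1365


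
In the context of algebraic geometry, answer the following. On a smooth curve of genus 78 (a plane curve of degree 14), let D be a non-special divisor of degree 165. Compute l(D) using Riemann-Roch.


First, compute the genus of a smooth plane curve of degree 14:
g = (d-1)(d-2)/2 = (14-1)(14-2)/2 = 78
For a non-special divisor D (i.e., h^1(D) = 0), Riemann-Roch gives:
l(D) = deg(D) - g + 1
Since deg(D) = 165 >= 2g - 1 = 155, D is non-special.
l(D) = 165 - 78 + 1 = 88

88


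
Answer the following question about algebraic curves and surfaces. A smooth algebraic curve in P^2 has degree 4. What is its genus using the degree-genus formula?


Using the genus formula for smooth plane curves:
g = (d-1)(d-2)/2
g = (4-1)(4-2)/2
g = 3*2/2
g = 6/2 = 3

3


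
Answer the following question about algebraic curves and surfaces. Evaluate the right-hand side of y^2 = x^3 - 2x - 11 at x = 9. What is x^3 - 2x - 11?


Compute x^3 - 2x - 11 at x = 9:
x^3 = 9^3 = 729
(-2)*x = (-2)*9 = -18
Sum: 729 - 18 - 11 = 700

700


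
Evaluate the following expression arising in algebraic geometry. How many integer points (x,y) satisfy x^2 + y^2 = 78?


Systematically check integer values of x where x^2 <= 78.
For each valid x, check if 78 - x^2 is a perfect square.
Total integer solutions found: 0

0


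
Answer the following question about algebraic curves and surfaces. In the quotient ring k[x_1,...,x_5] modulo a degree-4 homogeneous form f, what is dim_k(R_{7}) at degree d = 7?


For R = k[x_1,...,x_n]/(f) with f homogeneous of degree e:
The Hilbert series is (1 - t^e)/(1 - t)^n.
So h(d) = C(d+n-1, n-1) - C(d-e+n-1, n-1) for d >= e.
With n=5, e=4, d=7:
C(7+5-1, 5-1) = C(11, 4) = 330
C(7-4+5-1, 5-1) = C(7, 4) = 35
h(7) = 330 - 35 = 295

295


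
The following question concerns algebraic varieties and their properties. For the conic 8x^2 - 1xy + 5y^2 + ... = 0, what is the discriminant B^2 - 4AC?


The discriminant of a conic Ax^2 + Bxy + Cy^2 + ... = 0 is B^2 - 4AC.
B^2 = (-1)^2 = 1
4AC = 4*8*5 = 160
Discriminant = 1 - 160 = -159

-159


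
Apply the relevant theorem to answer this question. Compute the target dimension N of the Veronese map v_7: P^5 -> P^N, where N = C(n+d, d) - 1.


The Veronese embedding v_d: P^n -> P^N maps each point to all
degree-d monomials in n+1 homogeneous coordinates.
N = C(n+d, d) - 1
N = C(5+7, 7) - 1
N = C(12, 7) - 1
C(12, 7) = 792
N = 792 - 1 = 791

791


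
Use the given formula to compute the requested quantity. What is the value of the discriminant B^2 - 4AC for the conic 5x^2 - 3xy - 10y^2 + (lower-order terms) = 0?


The discriminant of a conic Ax^2 + Bxy + Cy^2 + ... = 0 is B^2 - 4AC.
B^2 = (-3)^2 = 9
4AC = 4*5*(-10) = -200
Discriminant = 9 + 200 = 209

209


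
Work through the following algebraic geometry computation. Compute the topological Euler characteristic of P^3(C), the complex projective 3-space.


The complex projective space P^3 has one cell in each even real dimension 0, 2, ..., 6.
The cohomology groups are H^{2k}(P^3) = Z for k = 0,...,3, and 0 otherwise.
Euler characteristic = sum of Betti numbers = 1 per even-dimensional cohomology group.
chi(P^3) = 3 + 1 = 4

4


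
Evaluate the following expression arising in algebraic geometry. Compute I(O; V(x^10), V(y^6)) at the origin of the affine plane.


The intersection multiplicity of V(x^a) and V(y^b) at the origin is:
I(O; V(x^10), V(y^6)) = dim_k(k[x,y]/(x^10, y^6))
A basis for k[x,y]/(x^10, y^6) is the set of monomials x^i * y^j
where 0 <= i < 10 and 0 <= j < 6.
The number of such monomials is 10 * 6 = 60

60


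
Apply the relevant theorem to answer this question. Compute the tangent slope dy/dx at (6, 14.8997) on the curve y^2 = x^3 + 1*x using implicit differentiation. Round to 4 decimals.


Using implicit differentiation of y^2 = x^3 + 1*x:
2y * dy/dx = 3x^2 + 1
dy/dx = (3x^2 + 1)/(2y)
Numerator: 3*6^2 + 1 = 109
Denominator: 2*14.8997 = 29.7994
dy/dx = 109/29.7994 = 3.6578

3.6578


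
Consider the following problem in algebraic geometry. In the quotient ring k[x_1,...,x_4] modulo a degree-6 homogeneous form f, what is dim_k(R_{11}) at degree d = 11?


For R = k[x_1,...,x_n]/(f) with f homogeneous of degree e:
The Hilbert series is (1 - t^e)/(1 - t)^n.
So h(d) = C(d+n-1, n-1) - C(d-e+n-1, n-1) for d >= e.
With n=4, e=6, d=11:
C(11+4-1, 4-1) = C(14, 3) = 364
C(11-6+4-1, 4-1) = C(8, 3) = 56
h(11) = 364 - 56 = 308

308


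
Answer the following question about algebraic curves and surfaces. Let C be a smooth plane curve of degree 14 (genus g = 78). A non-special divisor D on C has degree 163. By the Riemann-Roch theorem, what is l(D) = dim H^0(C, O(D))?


First, compute the genus of a smooth plane curve of degree 14:
g = (d-1)(d-2)/2 = (14-1)(14-2)/2 = 78
For a non-special divisor D (i.e., h^1(D) = 0), Riemann-Roch gives:
l(D) = deg(D) - g + 1
Since deg(D) = 163 >= 2g - 1 = 155, D is non-special.
l(D) = 163 - 78 + 1 = 86

86


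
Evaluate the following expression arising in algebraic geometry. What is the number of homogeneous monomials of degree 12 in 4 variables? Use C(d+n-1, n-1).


The number of degree-12 monomials in 4 variables is C(d+n-1, n-1).
= C(12+4-1, 4-1) = C(15, 3)
= 455

455


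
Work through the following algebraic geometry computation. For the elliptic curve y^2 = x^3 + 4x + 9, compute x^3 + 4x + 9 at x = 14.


Compute x^3 + 4x + 9 at x = 14:
x^3 = 14^3 = 2744
4*x = 4*14 = 56
Sum: 2744 + 56 + 9 = 2809

2809


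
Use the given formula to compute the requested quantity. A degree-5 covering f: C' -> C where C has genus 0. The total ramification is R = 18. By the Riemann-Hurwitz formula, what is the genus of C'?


Riemann-Hurwitz formula: 2g' - 2 = d(2g - 2) + R
Given: d = 5, g = 0, R = 18
2g' - 2 = 5*(2*0 - 2) + 18
2g' - 2 = 5*(-2) + 18
2g' - 2 = -10 + 18 = 8
2g' = 10
g' = 5

5


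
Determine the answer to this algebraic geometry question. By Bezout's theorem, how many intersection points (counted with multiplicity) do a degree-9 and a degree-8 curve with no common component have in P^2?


Bezout's theorem states the intersection count equals the product of degrees.
Intersection count = 9 * 8 = 72

72


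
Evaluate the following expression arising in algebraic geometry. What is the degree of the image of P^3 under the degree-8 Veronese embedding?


The Veronese variety v_8(P^3) has degree d^r.
d^r = 8^3 = 512

512


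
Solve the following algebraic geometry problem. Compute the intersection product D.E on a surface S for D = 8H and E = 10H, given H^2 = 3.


Using bilinearity of the intersection pairing on a surface S:
(aH).(bH) = ab * (H.H)
We have H^2 = 3.
D.E = (8H).(10H) = 8*10*3
= 80*3
= 240

240


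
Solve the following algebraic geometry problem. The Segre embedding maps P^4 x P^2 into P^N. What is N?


The Segre embedding maps P^m x P^n into P^N via
all products of coordinates from each factor.
N = (m+1)(n+1) - 1
N = (4+1)(2+1) - 1
N = 5*3 - 1
N = 15 - 1 = 14

14


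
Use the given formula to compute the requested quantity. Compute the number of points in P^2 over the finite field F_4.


P^2(F_4) has (q^(n+1) - 1)/(q - 1) points.
= 4^2 + 4^1 + 4^0
= 16 + 4 + 1
= 21

21


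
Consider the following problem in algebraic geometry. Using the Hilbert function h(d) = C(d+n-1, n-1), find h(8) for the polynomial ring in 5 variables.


The Hilbert function for the polynomial ring in 5 variables is:
h(d) = C(d+n-1, n-1)
h(8) = C(8+5-1, 5-1) = C(12, 4)
= 12! / (4! * 8!)
= 495

495


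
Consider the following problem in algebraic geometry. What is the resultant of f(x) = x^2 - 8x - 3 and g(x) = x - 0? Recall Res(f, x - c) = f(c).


For Res(f, x - c), we evaluate f at x = c.
f(0) = 0^2 - 8*0 - 3
= 0 + 0 - 3
= 0 - 3 = -3
Res(f, g) = -3

-3


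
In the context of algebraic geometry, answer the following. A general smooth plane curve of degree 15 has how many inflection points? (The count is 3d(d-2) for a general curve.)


For a general smooth plane curve C of degree d, the inflection points are
the intersection of C with its Hessian curve, which has degree 3(d-2).
By Bezout, the total intersection number is d * 3(d-2) = 15 * 39 = 585.
For a general curve every flex is ordinary, so each contributes
multiplicity 1 to C·Hess(C), and the number of distinct inflection
points is 3d(d-2).
Inflection points = 3*15*(15-2) = 3*15*13 = 585

585
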